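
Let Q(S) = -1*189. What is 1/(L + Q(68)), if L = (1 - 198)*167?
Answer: -1/33088 ≈ -3.0222e-5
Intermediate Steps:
Q(S) = -189
L = -32899 (L = -197*167 = -32899)
1/(L + Q(68)) = 1/(-32899 - 189) = 1/(-33088) = -1/33088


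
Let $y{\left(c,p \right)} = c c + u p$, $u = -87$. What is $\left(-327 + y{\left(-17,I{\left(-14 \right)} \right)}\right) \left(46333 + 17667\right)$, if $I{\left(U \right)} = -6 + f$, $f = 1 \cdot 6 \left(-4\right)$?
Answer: $164608000$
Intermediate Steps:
$f = -24$ ($f = 6 \left(-4\right) = -24$)
$I{\left(U \right)} = -30$ ($I{\left(U \right)} = -6 - 24 = -30$)
$y{\left(c,p \right)} = c^{2} - 87 p$ ($y{\left(c,p \right)} = c c - 87 p = c^{2} - 87 p$)
$\left(-327 + y{\left(-17,I{\left(-14 \right)} \right)}\right) \left(46333 + 17667\right) = \left(-327 + \left(\left(-17\right)^{2} - -2610\right)\right) \left(46333 + 17667\right) = \left(-327 + \left(289 + 2610\right)\right) 64000 = \left(-327 + 2899\right) 64000 = 2572 \cdot 64000 = 164608000$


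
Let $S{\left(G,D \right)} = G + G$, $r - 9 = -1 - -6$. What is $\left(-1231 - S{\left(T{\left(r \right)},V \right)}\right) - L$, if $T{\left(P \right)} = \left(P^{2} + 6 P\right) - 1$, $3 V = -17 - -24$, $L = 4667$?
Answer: $-6456$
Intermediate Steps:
$r = 14$ ($r = 9 - -5 = 9 + \left(-1 + 6\right) = 9 + 5 = 14$)
$V = \frac{7}{3}$ ($V = \frac{-17 - -24}{3} = \frac{-17 + 24}{3} = \frac{1}{3} \cdot 7 = \frac{7}{3} \approx 2.3333$)
$T{\left(P \right)} = -1 + P^{2} + 6 P$
$S{\left(G,D \right)} = 2 G$
$\left(-1231 - S{\left(T{\left(r \right)},V \right)}\right) - L = \left(-1231 - 2 \left(-1 + 14^{2} + 6 \cdot 14\right)\right) - 4667 = \left(-1231 - 2 \left(-1 + 196 + 84\right)\right) - 4667 = \left(-1231 - 2 \cdot 279\right) - 4667 = \left(-1231 - 558\right) - 4667 = -1789 - 4667 = -6456$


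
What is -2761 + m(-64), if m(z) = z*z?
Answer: 1335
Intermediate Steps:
m(z) = z²
-2761 + m(-64) = -2761 + (-64)² = -2761 + 4096 = 1335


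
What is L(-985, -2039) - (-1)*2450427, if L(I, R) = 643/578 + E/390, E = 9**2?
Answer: 46031295994/18785 ≈ 2.4504e+6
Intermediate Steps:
E = 81
L(I, R) = 24799/18785 (L(I, R) = 643/578 + 81/390 = 643*(1/578) + 81*(1/390) = 643/578 + 27/130 = 24799/18785)
L(-985, -2039) - (-1)*2450427 = 24799/18785 - (-1)*2450427 = 24799/18785 - 1*(-2450427) = 24799/18785 + 2450427 = 46031295994/18785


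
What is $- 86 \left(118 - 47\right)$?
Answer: $-6106$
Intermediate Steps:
$- 86 \left(118 - 47\right) = \left(-86\right) 71 = -6106$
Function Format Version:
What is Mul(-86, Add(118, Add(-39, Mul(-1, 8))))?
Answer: -6106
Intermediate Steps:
Mul(-86, Add(118, Add(-39, Mul(-1, 8)))) = Mul(-86, Add(118, Add(-39, -8))) = Mul(-86, Add(118, -47)) = Mul(-86, 71) = -6106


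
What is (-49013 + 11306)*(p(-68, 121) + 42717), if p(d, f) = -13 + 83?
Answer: -1613369409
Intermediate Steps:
p(d, f) = 70
(-49013 + 11306)*(p(-68, 121) + 42717) = (-49013 + 11306)*(70 + 42717) = -37707*42787 = -1613369409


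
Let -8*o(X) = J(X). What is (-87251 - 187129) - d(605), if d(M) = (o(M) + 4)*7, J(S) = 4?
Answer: -548809/2 ≈ -2.7440e+5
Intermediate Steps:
o(X) = -½ (o(X) = -⅛*4 = -½)
d(M) = 49/2 (d(M) = (-½ + 4)*7 = (7/2)*7 = 49/2)
(-87251 - 187129) - d(605) = (-87251 - 187129) - 1*49/2 = -274380 - 49/2 = -548809/2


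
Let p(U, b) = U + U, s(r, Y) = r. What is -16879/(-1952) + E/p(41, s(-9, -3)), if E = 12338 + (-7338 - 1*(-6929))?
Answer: 12334743/80032 ≈ 154.12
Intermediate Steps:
E = 11929 (E = 12338 + (-7338 + 6929) = 12338 - 409 = 11929)
p(U, b) = 2*U
-16879/(-1952) + E/p(41, s(-9, -3)) = -16879/(-1952) + 11929/((2*41)) = -16879*(-1/1952) + 11929/82 = 16879/1952 + 11929*(1/82) = 16879/1952 + 11929/82 = 12334743/80032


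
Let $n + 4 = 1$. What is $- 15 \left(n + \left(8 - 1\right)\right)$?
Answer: $-60$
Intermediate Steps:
$n = -3$ ($n = -4 + 1 = -3$)
$- 15 \left(n + \left(8 - 1\right)\right) = - 15 \left(-3 + \left(8 - 1\right)\right) = - 15 \left(-3 + 7\right) = \left(-15\right) 4 = -60$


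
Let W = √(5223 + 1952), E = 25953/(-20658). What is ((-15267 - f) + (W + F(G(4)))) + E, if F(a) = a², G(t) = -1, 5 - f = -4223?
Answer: -134244335/6886 + 5*√287 ≈ -19411.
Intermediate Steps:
f = 4228 (f = 5 - 1*(-4223) = 5 + 4223 = 4228)
E = -8651/6886 (E = 25953*(-1/20658) = -8651/6886 ≈ -1.2563)
W = 5*√287 (W = √7175 = 5*√287 ≈ 84.705)
((-15267 - f) + (W + F(G(4)))) + E = ((-15267 - 1*4228) + (5*√287 + (-1)²)) - 8651/6886 = ((-15267 - 4228) + (5*√287 + 1)) - 8651/6886 = (-19495 + (1 + 5*√287)) - 8651/6886 = (-19494 + 5*√287) - 8651/6886 = -134244335/6886 + 5*√287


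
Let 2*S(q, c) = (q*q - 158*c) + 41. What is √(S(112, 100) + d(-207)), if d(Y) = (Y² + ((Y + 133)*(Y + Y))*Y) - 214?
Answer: I*√25202498/2 ≈ 2510.1*I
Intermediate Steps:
S(q, c) = 41/2 + q²/2 - 79*c (S(q, c) = ((q*q - 158*c) + 41)/2 = ((q² - 158*c) + 41)/2 = (41 + q² - 158*c)/2 = 41/2 + q²/2 - 79*c)
d(Y) = -214 + Y² + 2*Y²*(133 + Y) (d(Y) = (Y² + ((133 + Y)*(2*Y))*Y) - 214 = (Y² + (2*Y*(133 + Y))*Y) - 214 = (Y² + 2*Y²*(133 + Y)) - 214 = -214 + Y² + 2*Y²*(133 + Y))
√(S(112, 100) + d(-207)) = √((41/2 + (½)*112² - 79*100) + (-214 + 2*(-207)³ + 267*(-207)²)) = √((41/2 + (½)*12544 - 7900) + (-214 + 2*(-8869743) + 267*42849)) = √((41/2 + 6272 - 7900) + (-214 - 17739486 + 11440683)) = √(-3215/2 - 6299017) = √(-12601249/2) = I*√25202498/2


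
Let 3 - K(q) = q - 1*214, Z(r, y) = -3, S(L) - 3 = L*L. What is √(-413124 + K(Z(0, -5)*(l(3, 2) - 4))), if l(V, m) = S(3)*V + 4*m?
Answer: I*√412787 ≈ 642.49*I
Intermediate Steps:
S(L) = 3 + L² (S(L) = 3 + L*L = 3 + L²)
l(V, m) = 4*m + 12*V (l(V, m) = (3 + 3²)*V + 4*m = (3 + 9)*V + 4*m = 12*V + 4*m = 4*m + 12*V)
K(q) = 217 - q (K(q) = 3 - (q - 1*214) = 3 - (q - 214) = 3 - (-214 + q) = 3 + (214 - q) = 217 - q)
√(-413124 + K(Z(0, -5)*(l(3, 2) - 4))) = √(-413124 + (217 - (-3)*((4*2 + 12*3) - 4))) = √(-413124 + (217 - (-3)*((8 + 36) - 4))) = √(-413124 + (217 - (-3)*(44 - 4))) = √(-413124 + (217 - (-3)*40)) = √(-413124 + (217 - 1*(-120))) = √(-413124 + (217 + 120)) = √(-413124 + 337) = √(-412787) = I*√412787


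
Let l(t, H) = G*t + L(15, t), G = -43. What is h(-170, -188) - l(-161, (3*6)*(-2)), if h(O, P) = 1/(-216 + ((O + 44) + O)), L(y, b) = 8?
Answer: -3548673/512 ≈ -6931.0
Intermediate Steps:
h(O, P) = 1/(-172 + 2*O) (h(O, P) = 1/(-216 + ((44 + O) + O)) = 1/(-216 + (44 + 2*O)) = 1/(-172 + 2*O))
l(t, H) = 8 - 43*t (l(t, H) = -43*t + 8 = 8 - 43*t)
h(-170, -188) - l(-161, (3*6)*(-2)) = 1/(2*(-86 - 170)) - (8 - 43*(-161)) = (½)/(-256) - (8 + 6923) = (½)*(-1/256) - 1*6931 = -1/512 - 6931 = -3548673/512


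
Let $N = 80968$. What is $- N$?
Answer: $-80968$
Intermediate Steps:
$- N = \left(-1\right) 80968 = -80968$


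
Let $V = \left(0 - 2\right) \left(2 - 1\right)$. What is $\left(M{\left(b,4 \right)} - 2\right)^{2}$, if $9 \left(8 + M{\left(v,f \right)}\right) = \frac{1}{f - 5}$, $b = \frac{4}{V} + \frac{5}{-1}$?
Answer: $\frac{8281}{81} \approx 102.23$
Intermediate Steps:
$V = -2$ ($V = \left(-2\right) 1 = -2$)
$b = -7$ ($b = \frac{4}{-2} + \frac{5}{-1} = 4 \left(- \frac{1}{2}\right) + 5 \left(-1\right) = -2 - 5 = -7$)
$M{\left(v,f \right)} = -8 + \frac{1}{9 \left(-5 + f\right)}$ ($M{\left(v,f \right)} = -8 + \frac{1}{9 \left(f - 5\right)} = -8 + \frac{1}{9 \left(-5 + f\right)}$)
$\left(M{\left(b,4 \right)} - 2\right)^{2} = \left(\frac{361 - 288}{9 \left(-5 + 4\right)} - 2\right)^{2} = \left(\frac{361 - 288}{9 \left(-1\right)} - 2\right)^{2} = \left(\frac{1}{9} \left(-1\right) 73 - 2\right)^{2} = \left(- \frac{73}{9} - 2\right)^{2} = \left(- \frac{91}{9}\right)^{2} = \frac{8281}{81}$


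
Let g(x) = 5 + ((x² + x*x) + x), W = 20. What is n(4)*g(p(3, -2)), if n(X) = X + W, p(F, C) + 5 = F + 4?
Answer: 360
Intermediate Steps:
p(F, C) = -1 + F (p(F, C) = -5 + (F + 4) = -5 + (4 + F) = -1 + F)
n(X) = 20 + X (n(X) = X + 20 = 20 + X)
g(x) = 5 + x + 2*x² (g(x) = 5 + ((x² + x²) + x) = 5 + (2*x² + x) = 5 + (x + 2*x²) = 5 + x + 2*x²)
n(4)*g(p(3, -2)) = (20 + 4)*(5 + (-1 + 3) + 2*(-1 + 3)²) = 24*(5 + 2 + 2*2²) = 24*(5 + 2 + 2*4) = 24*(5 + 2 + 8) = 24*15 = 360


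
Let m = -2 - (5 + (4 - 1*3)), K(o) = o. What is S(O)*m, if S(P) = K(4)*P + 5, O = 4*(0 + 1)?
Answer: -168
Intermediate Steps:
m = -8 (m = -2 - (5 + (4 - 3)) = -2 - (5 + 1) = -2 - 1*6 = -2 - 6 = -8)
O = 4 (O = 4*1 = 4)
S(P) = 5 + 4*P (S(P) = 4*P + 5 = 5 + 4*P)
S(O)*m = (5 + 4*4)*(-8) = (5 + 16)*(-8) = 21*(-8) = -168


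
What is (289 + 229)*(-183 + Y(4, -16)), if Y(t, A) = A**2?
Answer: 37814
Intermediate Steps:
(289 + 229)*(-183 + Y(4, -16)) = (289 + 229)*(-183 + (-16)**2) = 518*(-183 + 256) = 518*73 = 37814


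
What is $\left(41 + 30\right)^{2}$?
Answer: $5041$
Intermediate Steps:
$\left(41 + 30\right)^{2} = 71^{2} = 5041$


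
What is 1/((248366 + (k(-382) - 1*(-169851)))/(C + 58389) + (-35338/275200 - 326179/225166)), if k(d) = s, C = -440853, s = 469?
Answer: -7714727558400/20611677322271 ≈ -0.37429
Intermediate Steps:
k(d) = 469
1/((248366 + (k(-382) - 1*(-169851)))/(C + 58389) + (-35338/275200 - 326179/225166)) = 1/((248366 + (469 - 1*(-169851)))/(-440853 + 58389) + (-35338/275200 - 326179/225166)) = 1/((248366 + (469 + 169851))/(-382464) + (-35338*1/275200 - 326179*1/225166)) = 1/((248366 + 170320)*(-1/382464) + (-17669/137600 - 326179/225166)) = 1/(418686*(-1/382464) - 24430344227/15491420800) = 1/(-69781/63744 - 24430344227/15491420800) = 1/(-20611677322271/7714727558400) = -7714727558400/20611677322271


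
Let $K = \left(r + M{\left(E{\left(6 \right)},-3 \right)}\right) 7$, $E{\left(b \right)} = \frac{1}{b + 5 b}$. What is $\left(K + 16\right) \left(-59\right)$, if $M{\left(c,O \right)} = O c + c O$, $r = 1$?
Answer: $- \frac{7729}{6} \approx -1288.2$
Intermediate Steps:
$E{\left(b \right)} = \frac{1}{6 b}$
$M{\left(c,O \right)} = 2 O c$ ($M{\left(c,O \right)} = O c + O c = 2 O c$)
$K = \frac{35}{6}$ ($K = \left(1 + 2 \left(-3\right) \frac{1}{6 \cdot 6}\right) 7 = \left(1 + 2 \left(-3\right) \frac{1}{6} \cdot \frac{1}{6}\right) 7 = \left(1 + 2 \left(-3\right) \frac{1}{36}\right) 7 = \left(1 - \frac{1}{6}\right) 7 = \frac{5}{6} \cdot 7 = \frac{35}{6} \approx 5.8333$)
$\left(K + 16\right) \left(-59\right) = \left(\frac{35}{6} + 16\right) \left(-59\right) = \frac{131}{6} \left(-59\right) = - \frac{7729}{6}$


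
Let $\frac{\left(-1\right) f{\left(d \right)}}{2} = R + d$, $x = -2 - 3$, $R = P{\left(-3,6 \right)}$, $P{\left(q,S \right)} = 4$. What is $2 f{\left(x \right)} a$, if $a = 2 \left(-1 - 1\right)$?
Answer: $-16$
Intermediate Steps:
$R = 4$
$x = -5$
$f{\left(d \right)} = -8 - 2 d$ ($f{\left(d \right)} = - 2 \left(4 + d\right) = -8 - 2 d$)
$a = -4$ ($a = 2 \left(-2\right) = -4$)
$2 f{\left(x \right)} a = 2 \left(-8 - -10\right) \left(-4\right) = 2 \left(-8 + 10\right) \left(-4\right) = 2 \cdot 2 \left(-4\right) = 4 \left(-4\right) = -16$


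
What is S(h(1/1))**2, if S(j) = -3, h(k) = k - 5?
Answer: 9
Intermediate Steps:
h(k) = -5 + k
S(h(1/1))**2 = (-3)**2 = 9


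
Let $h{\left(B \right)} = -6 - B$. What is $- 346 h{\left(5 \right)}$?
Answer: $3806$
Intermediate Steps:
$- 346 h{\left(5 \right)} = - 346 \left(-6 - 5\right) = \left(-346\right) \left(-11\right) = 3806$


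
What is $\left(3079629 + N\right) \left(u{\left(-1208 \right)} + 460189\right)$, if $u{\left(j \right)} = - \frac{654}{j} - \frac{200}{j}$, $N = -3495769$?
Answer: $- \frac{28917005042405}{151} \approx -1.915 \cdot 10^{11}$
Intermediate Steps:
$u{\left(j \right)} = - \frac{854}{j}$
$\left(3079629 + N\right) \left(u{\left(-1208 \right)} + 460189\right) = \left(3079629 - 3495769\right) \left(- \frac{854}{-1208} + 460189\right) = - 416140 \left(\left(-854\right) \left(- \frac{1}{1208}\right) + 460189\right) = - 416140 \left(\frac{427}{604} + 460189\right) = \left(-416140\right) \frac{277954583}{604} = - \frac{28917005042405}{151}$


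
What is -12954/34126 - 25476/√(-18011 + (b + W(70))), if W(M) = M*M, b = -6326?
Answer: -6477/17063 + 772*I*√19437/589 ≈ -0.37959 + 182.73*I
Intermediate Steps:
W(M) = M²
-12954/34126 - 25476/√(-18011 + (b + W(70))) = -12954/34126 - 25476/√(-18011 + (-6326 + 70²)) = -12954*1/34126 - 25476/√(-18011 + (-6326 + 4900)) = -6477/17063 - 25476/√(-18011 - 1426) = -6477/17063 - 25476*(-I*√19437/19437) = -6477/17063 - (-772)*I*√19437/589 = -6477/17063 + 772*I*√19437/589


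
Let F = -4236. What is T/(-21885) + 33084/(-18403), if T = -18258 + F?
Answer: -103362086/134249885 ≈ -0.76992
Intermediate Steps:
T = -22494 (T = -18258 - 4236 = -22494)
T/(-21885) + 33084/(-18403) = -22494/(-21885) + 33084/(-18403) = -22494*(-1/21885) + 33084*(-1/18403) = 7498/7295 - 33084/18403 = -103362086/134249885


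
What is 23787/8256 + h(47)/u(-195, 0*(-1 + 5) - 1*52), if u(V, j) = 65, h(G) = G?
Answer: 644729/178880 ≈ 3.6043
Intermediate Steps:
23787/8256 + h(47)/u(-195, 0*(-1 + 5) - 1*52) = 23787/8256 + 47/65 = 23787*(1/8256) + 47*(1/65) = 7929/2752 + 47/65 = 644729/178880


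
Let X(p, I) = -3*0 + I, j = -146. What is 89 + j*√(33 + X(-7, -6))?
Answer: 89 - 438*√3 ≈ -669.64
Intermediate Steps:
X(p, I) = I (X(p, I) = 0 + I = I)
89 + j*√(33 + X(-7, -6)) = 89 - 146*√(33 - 6) = 89 - 438*√3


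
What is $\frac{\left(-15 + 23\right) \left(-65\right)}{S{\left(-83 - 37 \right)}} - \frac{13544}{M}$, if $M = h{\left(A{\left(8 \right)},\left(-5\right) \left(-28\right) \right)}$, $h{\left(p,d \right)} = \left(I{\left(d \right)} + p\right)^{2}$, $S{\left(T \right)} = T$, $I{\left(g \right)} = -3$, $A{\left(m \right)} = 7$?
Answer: $- \frac{5053}{6} \approx -842.17$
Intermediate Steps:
$h{\left(p,d \right)} = \left(-3 + p\right)^{2}$
$M = 16$ ($M = \left(-3 + 7\right)^{2} = 4^{2} = 16$)
$\frac{\left(-15 + 23\right) \left(-65\right)}{S{\left(-83 - 37 \right)}} - \frac{13544}{M} = \frac{\left(-15 + 23\right) \left(-65\right)}{-83 - 37} - \frac{13544}{16} = \frac{8 \left(-65\right)}{-83 - 37} - \frac{1693}{2} = - \frac{520}{-120} - \frac{1693}{2} = \left(-520\right) \left(- \frac{1}{120}\right) - \frac{1693}{2} = \frac{13}{3} - \frac{1693}{2} = - \frac{5053}{6}$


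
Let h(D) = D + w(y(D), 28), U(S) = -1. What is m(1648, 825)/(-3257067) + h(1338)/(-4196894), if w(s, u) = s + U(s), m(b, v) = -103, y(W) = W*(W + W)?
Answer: -897370132861/1051504996146 ≈ -0.85341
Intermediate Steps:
y(W) = 2*W² (y(W) = W*(2*W) = 2*W²)
w(s, u) = -1 + s (w(s, u) = s - 1 = -1 + s)
h(D) = -1 + D + 2*D² (h(D) = D + (-1 + 2*D²) = -1 + D + 2*D²)
m(1648, 825)/(-3257067) + h(1338)/(-4196894) = -103/(-3257067) + (-1 + 1338 + 2*1338²)/(-4196894) = -103*(-1/3257067) + (-1 + 1338 + 2*1790244)*(-1/4196894) = 103/3257067 + (-1 + 1338 + 3580488)*(-1/4196894) = 103/3257067 + 3581825*(-1/4196894) = 103/3257067 - 275525/322838 = -897370132861/1051504996146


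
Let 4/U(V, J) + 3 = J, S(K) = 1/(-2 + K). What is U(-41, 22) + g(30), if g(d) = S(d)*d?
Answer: 341/266 ≈ 1.2820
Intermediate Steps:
U(V, J) = 4/(-3 + J)
g(d) = d/(-2 + d)
U(-41, 22) + g(30) = 4/(-3 + 22) + 30/(-2 + 30) = 4/19 + 30/28 = 4*(1/19) + 30*(1/28) = 4/19 + 15/14 = 341/266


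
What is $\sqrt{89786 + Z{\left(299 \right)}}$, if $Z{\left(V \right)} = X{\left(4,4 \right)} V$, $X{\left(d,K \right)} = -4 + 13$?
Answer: $\sqrt{92477} \approx 304.1$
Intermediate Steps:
$X{\left(d,K \right)} = 9$
$Z{\left(V \right)} = 9 V$
$\sqrt{89786 + Z{\left(299 \right)}} = \sqrt{89786 + 9 \cdot 299} = \sqrt{89786 + 2691} = \sqrt{92477}$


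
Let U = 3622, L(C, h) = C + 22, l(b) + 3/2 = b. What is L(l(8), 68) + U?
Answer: 7301/2 ≈ 3650.5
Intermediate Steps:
l(b) = -3/2 + b
L(C, h) = 22 + C
L(l(8), 68) + U = (22 + (-3/2 + 8)) + 3622 = (22 + 13/2) + 3622 = 57/2 + 3622 = 7301/2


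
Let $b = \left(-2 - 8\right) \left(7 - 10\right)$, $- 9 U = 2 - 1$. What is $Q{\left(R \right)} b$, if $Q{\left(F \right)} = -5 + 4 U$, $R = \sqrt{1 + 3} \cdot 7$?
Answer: $- \frac{490}{3} \approx -163.33$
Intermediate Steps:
$U = - \frac{1}{9}$ ($U = - \frac{2 - 1}{9} = \left(- \frac{1}{9}\right) 1 = - \frac{1}{9} \approx -0.11111$)
$R = 14$ ($R = \sqrt{4} \cdot 7 = 2 \cdot 7 = 14$)
$Q{\left(F \right)} = - \frac{49}{9}$ ($Q{\left(F \right)} = -5 + 4 \left(- \frac{1}{9}\right) = -5 - \frac{4}{9} = - \frac{49}{9}$)
$b = 30$ ($b = \left(-10\right) \left(-3\right) = 30$)
$Q{\left(R \right)} b = \left(- \frac{49}{9}\right) 30 = - \frac{490}{3}$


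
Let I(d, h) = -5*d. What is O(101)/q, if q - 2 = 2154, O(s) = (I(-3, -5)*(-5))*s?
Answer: -7575/2156 ≈ -3.5135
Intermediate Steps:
O(s) = -75*s (O(s) = (-5*(-3)*(-5))*s = (15*(-5))*s = -75*s)
q = 2156 (q = 2 + 2154 = 2156)
O(101)/q = -75*101/2156 = -7575*1/2156 = -7575/2156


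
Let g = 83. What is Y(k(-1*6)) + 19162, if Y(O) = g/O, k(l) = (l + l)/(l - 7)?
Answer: 231023/12 ≈ 19252.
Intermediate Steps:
k(l) = 2*l/(-7 + l) (k(l) = (2*l)/(-7 + l) = 2*l/(-7 + l))
Y(O) = 83/O
Y(k(-1*6)) + 19162 = 83/((2*(-1*6)/(-7 - 1*6))) + 19162 = 83/((2*(-6)/(-7 - 6))) + 19162 = 83/((2*(-6)/(-13))) + 19162 = 83/((2*(-6)*(-1/13))) + 19162 = 83/(12/13) + 19162 = 83*(13/12) + 19162 = 1079/12 + 19162 = 231023/12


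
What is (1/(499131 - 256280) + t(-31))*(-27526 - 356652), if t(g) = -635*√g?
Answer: -384178/242851 + 243953030*I*√31 ≈ -1.5819 + 1.3583e+9*I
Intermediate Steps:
(1/(499131 - 256280) + t(-31))*(-27526 - 356652) = (1/(499131 - 256280) - 635*I*√31)*(-27526 - 356652) = (1/242851 - 635*I*√31)*(-384178) = -384178/242851 + 243953030*I*√31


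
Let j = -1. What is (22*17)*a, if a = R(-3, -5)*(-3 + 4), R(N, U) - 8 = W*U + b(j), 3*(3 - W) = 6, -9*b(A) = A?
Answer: 10472/9 ≈ 1163.6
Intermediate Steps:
b(A) = -A/9
W = 1 (W = 3 - ⅓*6 = 3 - 2 = 1)
R(N, U) = 73/9 + U (R(N, U) = 8 + (1*U - ⅑*(-1)) = 8 + (U + ⅑) = 8 + (⅑ + U) = 73/9 + U)
a = 28/9 (a = (73/9 - 5)*(-3 + 4) = (28/9)*1 = 28/9 ≈ 3.1111)
(22*17)*a = (22*17)*(28/9) = 374*(28/9) = 10472/9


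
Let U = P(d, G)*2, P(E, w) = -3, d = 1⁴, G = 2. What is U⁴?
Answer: 1296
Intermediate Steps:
d = 1
U = -6 (U = -3*2 = -6)
U⁴ = (-6)⁴ = 1296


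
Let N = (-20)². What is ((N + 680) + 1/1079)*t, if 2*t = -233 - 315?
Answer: -319297954/1079 ≈ -2.9592e+5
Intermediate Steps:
N = 400
t = -274 (t = (-233 - 315)/2 = (½)*(-548) = -274)
((N + 680) + 1/1079)*t = ((400 + 680) + 1/1079)*(-274) = (1080 + 1/1079)*(-274) = (1165321/1079)*(-274) = -319297954/1079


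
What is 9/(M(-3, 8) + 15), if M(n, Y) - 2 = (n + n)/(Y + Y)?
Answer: 72/133 ≈ 0.54135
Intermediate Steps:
M(n, Y) = 2 + n/Y (M(n, Y) = 2 + (n + n)/(Y + Y) = 2 + (2*n)/((2*Y)) = 2 + (2*n)*(1/(2*Y)) = 2 + n/Y)
9/(M(-3, 8) + 15) = 9/((2 - 3/8) + 15) = 9/(13/8 + 15) = 9/(133/8) = (8/133)*9 = 72/133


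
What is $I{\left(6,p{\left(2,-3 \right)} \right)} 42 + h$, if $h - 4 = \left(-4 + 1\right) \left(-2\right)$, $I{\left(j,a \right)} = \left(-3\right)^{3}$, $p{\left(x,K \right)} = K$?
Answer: $-1124$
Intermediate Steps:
$I{\left(j,a \right)} = -27$
$h = 10$ ($h = 4 + \left(-4 + 1\right) \left(-2\right) = 4 - -6 = 4 + 6 = 10$)
$I{\left(6,p{\left(2,-3 \right)} \right)} 42 + h = \left(-27\right) 42 + 10 = -1134 + 10 = -1124$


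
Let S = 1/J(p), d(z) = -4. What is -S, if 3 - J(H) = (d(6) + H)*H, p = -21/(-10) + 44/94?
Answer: -220900/1475011 ≈ -0.14976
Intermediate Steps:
p = 1207/470 (p = -21*(-⅒) + 44*(1/94) = 21/10 + 22/47 = 1207/470 ≈ 2.5681)
J(H) = 3 - H*(-4 + H) (J(H) = 3 - (-4 + H)*H = 3 - H*(-4 + H))
S = 220900/1475011 (S = 1/(3 - (1207/470)² + 4*(1207/470)) = 1/(3 - 1*1456849/220900 + 2414/235) = 1/(3 - 1456849/220900 + 2414/235) = 1/(1475011/220900) = 220900/1475011 ≈ 0.14976)
-S = -1*220900/1475011 = -220900/1475011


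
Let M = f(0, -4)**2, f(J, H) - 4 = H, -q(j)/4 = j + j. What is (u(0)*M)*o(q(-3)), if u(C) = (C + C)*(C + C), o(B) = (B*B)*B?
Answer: 0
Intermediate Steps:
q(j) = -8*j (q(j) = -4*(j + j) = -8*j)
f(J, H) = 4 + H
o(B) = B**3 (o(B) = B**2*B = B**3)
u(C) = 4*C**2 (u(C) = (2*C)*(2*C) = 4*C**2)
M = 0 (M = (4 - 4)**2 = 0**2 = 0)
(u(0)*M)*o(q(-3)) = ((4*0**2)*0)*(-8*(-3))**3 = ((4*0)*0)*24**3 = (0*0)*13824 = 0*13824 = 0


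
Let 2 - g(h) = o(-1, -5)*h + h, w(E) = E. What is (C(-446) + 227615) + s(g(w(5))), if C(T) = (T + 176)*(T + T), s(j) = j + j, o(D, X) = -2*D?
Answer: 468429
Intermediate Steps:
g(h) = 2 - 3*h (g(h) = 2 - ((-2*(-1))*h + h) = 2 - (2*h + h) = 2 - 3*h)
s(j) = 2*j
C(T) = 2*T*(176 + T) (C(T) = (176 + T)*(2*T) = 2*T*(176 + T))
(C(-446) + 227615) + s(g(w(5))) = (2*(-446)*(176 - 446) + 227615) + 2*(2 - 3*5) = (2*(-446)*(-270) + 227615) + 2*(2 - 15) = (240840 + 227615) + 2*(-13) = 468455 - 26 = 468429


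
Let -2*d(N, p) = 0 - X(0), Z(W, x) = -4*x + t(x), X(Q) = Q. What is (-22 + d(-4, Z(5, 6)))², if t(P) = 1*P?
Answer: 484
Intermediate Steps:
t(P) = P
Z(W, x) = -3*x (Z(W, x) = -4*x + x = -3*x)
d(N, p) = 0 (d(N, p) = -(0 - 1*0)/2 = -(0 + 0)/2 = -½*0 = 0)
(-22 + d(-4, Z(5, 6)))² = (-22 + 0)² = (-22)² = 484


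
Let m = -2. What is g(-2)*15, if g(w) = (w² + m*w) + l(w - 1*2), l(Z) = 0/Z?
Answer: 120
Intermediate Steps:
l(Z) = 0
g(w) = w² - 2*w (g(w) = (w² - 2*w) + 0 = w² - 2*w)
g(-2)*15 = -2*(-2 - 2)*15 = -2*(-4)*15 = 8*15 = 120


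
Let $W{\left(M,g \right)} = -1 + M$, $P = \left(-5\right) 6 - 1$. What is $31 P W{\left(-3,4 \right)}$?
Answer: $3844$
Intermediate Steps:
$P = -31$ ($P = -30 - 1 = -31$)
$31 P W{\left(-3,4 \right)} = 31 \left(-31\right) \left(-1 - 3\right) = \left(-961\right) \left(-4\right) = 3844$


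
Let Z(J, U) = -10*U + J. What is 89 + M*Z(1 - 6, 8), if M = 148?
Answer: -12491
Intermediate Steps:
Z(J, U) = J - 10*U
89 + M*Z(1 - 6, 8) = 89 + 148*((1 - 6) - 10*8) = 89 + 148*(-5 - 80) = 89 + 148*(-85) = 89 - 12580 = -12491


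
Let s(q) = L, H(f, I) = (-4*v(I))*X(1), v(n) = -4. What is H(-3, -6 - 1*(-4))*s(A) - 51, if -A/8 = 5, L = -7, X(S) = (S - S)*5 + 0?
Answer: -51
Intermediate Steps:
X(S) = 0 (X(S) = 0*5 + 0 = 0 + 0 = 0)
H(f, I) = 0 (H(f, I) = -4*(-4)*0 = 16*0 = 0)
A = -40 (A = -8*5 = -40)
s(q) = -7
H(-3, -6 - 1*(-4))*s(A) - 51 = 0*(-7) - 51 = 0 - 51 = -51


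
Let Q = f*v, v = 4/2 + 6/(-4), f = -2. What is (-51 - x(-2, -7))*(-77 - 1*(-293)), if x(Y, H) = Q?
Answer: -10800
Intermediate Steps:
v = 1/2 (v = 4*(1/2) + 6*(-1/4) = 2 - 3/2 = 1/2 ≈ 0.50000)
Q = -1 (Q = -2*1/2 = -1)
x(Y, H) = -1
(-51 - x(-2, -7))*(-77 - 1*(-293)) = (-51 - 1*(-1))*(-77 - 1*(-293)) = (-51 + 1)*(-77 + 293) = -50*216 = -10800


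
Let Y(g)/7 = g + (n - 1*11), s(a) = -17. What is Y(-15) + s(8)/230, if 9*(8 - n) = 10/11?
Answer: -2886803/22770 ≈ -126.78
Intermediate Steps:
n = 782/99 (n = 8 - 10/(9*11) = 8 - ⅑*10/11 = 8 - 10/99 = 782/99 ≈ 7.8990)
Y(g) = -2149/99 + 7*g (Y(g) = 7*(g + (782/99 - 1*11)) = 7*(g + (782/99 - 11)) = 7*(g - 307/99) = 7*(-307/99 + g) = -2149/99 + 7*g)
Y(-15) + s(8)/230 = (-2149/99 + 7*(-15)) - 17/230 = (-2149/99 - 105) - 17*1/230 = -12544/99 - 17/230 = -2886803/22770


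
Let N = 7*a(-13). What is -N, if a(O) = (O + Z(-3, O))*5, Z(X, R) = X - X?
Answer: 455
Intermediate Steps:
Z(X, R) = 0
a(O) = 5*O (a(O) = (O + 0)*5 = O*5 = 5*O)
N = -455 (N = 7*(5*(-13)) = 7*(-65) = -455)
-N = -1*(-455) = 455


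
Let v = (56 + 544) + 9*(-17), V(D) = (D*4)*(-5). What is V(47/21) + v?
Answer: 8447/21 ≈ 402.24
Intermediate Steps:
V(D) = -20*D (V(D) = (4*D)*(-5) = -20*D)
v = 447 (v = 600 - 153 = 447)
V(47/21) + v = -940/21 + 447 = 8447/21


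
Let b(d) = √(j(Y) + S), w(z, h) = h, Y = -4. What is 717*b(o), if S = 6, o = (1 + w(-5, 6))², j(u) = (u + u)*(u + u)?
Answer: 717*√70 ≈ 5998.9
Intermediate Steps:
j(u) = 4*u² (j(u) = (2*u)*(2*u) = 4*u²)
o = 49 (o = (1 + 6)² = 7² = 49)
b(d) = √70 (b(d) = √(4*(-4)² + 6) = √(4*16 + 6) = √(64 + 6) = √70)
717*b(o) = 717*√70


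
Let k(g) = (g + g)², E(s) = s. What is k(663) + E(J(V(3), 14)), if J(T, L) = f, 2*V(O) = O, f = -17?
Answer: 1758259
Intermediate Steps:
V(O) = O/2
J(T, L) = -17
k(g) = 4*g² (k(g) = (2*g)² = 4*g²)
k(663) + E(J(V(3), 14)) = 4*663² - 17 = 4*439569 - 17 = 1758276 - 17 = 1758259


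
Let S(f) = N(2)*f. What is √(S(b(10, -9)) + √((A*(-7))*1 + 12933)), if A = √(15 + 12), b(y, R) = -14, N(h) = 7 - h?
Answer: √(-70 + √3*√(4311 - 7*√3)) ≈ 6.6003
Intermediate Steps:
S(f) = 5*f (S(f) = (7 - 1*2)*f = (7 - 2)*f = 5*f)
A = 3*√3 (A = √27 = 3*√3 ≈ 5.1962)
√(S(b(10, -9)) + √((A*(-7))*1 + 12933)) = √(5*(-14) + √(((3*√3)*(-7))*1 + 12933)) = √(-70 + √(-21*√3*1 + 12933)) = √(-70 + √(-21*√3 + 12933)) = √(-70 + √(12933 - 21*√3))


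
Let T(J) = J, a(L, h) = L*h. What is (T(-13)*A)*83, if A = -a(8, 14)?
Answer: 120848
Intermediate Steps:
A = -112 (A = -8*14 = -1*112 = -112)
(T(-13)*A)*83 = -13*(-112)*83 = 1456*83 = 120848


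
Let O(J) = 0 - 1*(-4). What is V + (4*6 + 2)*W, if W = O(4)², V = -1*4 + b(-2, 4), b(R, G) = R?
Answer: 410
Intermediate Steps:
O(J) = 4 (O(J) = 0 + 4 = 4)
V = -6 (V = -1*4 - 2 = -4 - 2 = -6)
W = 16 (W = 4² = 16)
V + (4*6 + 2)*W = -6 + (4*6 + 2)*16 = -6 + (24 + 2)*16 = -6 + 26*16 = -6 + 416 = 410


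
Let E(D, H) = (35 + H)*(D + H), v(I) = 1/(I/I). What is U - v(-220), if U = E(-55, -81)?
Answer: 6255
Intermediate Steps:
v(I) = 1 (v(I) = 1/1 = 1)
U = 6256 (U = (-81)² + 35*(-55) + 35*(-81) - 55*(-81) = 6561 - 1925 - 2835 + 4455 = 6256)
U - v(-220) = 6256 - 1*1 = 6256 - 1 = 6255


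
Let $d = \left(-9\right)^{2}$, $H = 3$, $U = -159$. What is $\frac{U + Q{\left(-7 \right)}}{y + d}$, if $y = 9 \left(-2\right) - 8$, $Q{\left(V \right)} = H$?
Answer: $- \frac{156}{55} \approx -2.8364$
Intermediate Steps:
$d = 81$
$Q{\left(V \right)} = 3$
$y = -26$ ($y = -18 - 8 = -26$)
$\frac{U + Q{\left(-7 \right)}}{y + d} = \frac{-159 + 3}{-26 + 81} = - \frac{156}{55}$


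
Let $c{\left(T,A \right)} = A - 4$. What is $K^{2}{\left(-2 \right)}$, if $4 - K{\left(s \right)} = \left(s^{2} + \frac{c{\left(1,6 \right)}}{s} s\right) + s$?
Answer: $0$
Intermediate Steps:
$c{\left(T,A \right)} = -4 + A$
$K{\left(s \right)} = 2 - s - s^{2}$ ($K{\left(s \right)} = 4 - \left(\left(s^{2} + \frac{-4 + 6}{s} s\right) + s\right) = 4 - \left(\left(s^{2} + \frac{2}{s} s\right) + s\right) = 4 - \left(\left(s^{2} + 2\right) + s\right) = 4 - \left(\left(2 + s^{2}\right) + s\right) = 4 - \left(2 + s + s^{2}\right) = 2 - s - s^{2}$)
$K^{2}{\left(-2 \right)} = \left(2 - -2 - \left(-2\right)^{2}\right)^{2} = \left(2 + 2 - 4\right)^{2} = 0^{2} = 0$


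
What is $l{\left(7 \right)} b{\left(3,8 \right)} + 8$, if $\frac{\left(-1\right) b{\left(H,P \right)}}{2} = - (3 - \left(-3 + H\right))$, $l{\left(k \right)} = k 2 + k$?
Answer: $134$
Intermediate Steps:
$l{\left(k \right)} = 3 k$ ($l{\left(k \right)} = 2 k + k = 3 k$)
$b{\left(H,P \right)} = 12 - 2 H$ ($b{\left(H,P \right)} = - 2 \left(- (3 - \left(-3 + H\right))\right) = - 2 \left(- (6 - H)\right) = - 2 \left(-6 + H\right) = 12 - 2 H$)
$l{\left(7 \right)} b{\left(3,8 \right)} + 8 = 3 \cdot 7 \left(12 - 6\right) + 8 = 21 \left(12 - 6\right) + 8 = 21 \cdot 6 + 8 = 126 + 8 = 134$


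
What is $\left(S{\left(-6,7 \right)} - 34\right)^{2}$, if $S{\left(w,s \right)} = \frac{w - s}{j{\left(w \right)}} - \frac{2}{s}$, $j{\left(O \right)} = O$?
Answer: $\frac{1819801}{1764} \approx 1031.6$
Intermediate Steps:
$S{\left(w,s \right)} = - \frac{2}{s} + \frac{w - s}{w}$ ($S{\left(w,s \right)} = \frac{w - s}{w} - \frac{2}{s} = - \frac{2}{s} + \frac{w - s}{w}$)
$\left(S{\left(-6,7 \right)} - 34\right)^{2} = \left(\left(1 - \frac{2}{7} - \frac{7}{-6}\right) - 34\right)^{2} = \left(\left(1 - \frac{2}{7} - 7 \left(- \frac{1}{6}\right)\right) - 34\right)^{2} = \left(\left(1 - \frac{2}{7} + \frac{7}{6}\right) - 34\right)^{2} = \left(\frac{79}{42} - 34\right)^{2} = \left(- \frac{1349}{42}\right)^{2} = \frac{1819801}{1764}$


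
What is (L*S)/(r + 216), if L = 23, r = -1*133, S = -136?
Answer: -3128/83 ≈ -37.687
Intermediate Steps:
r = -133
(L*S)/(r + 216) = (23*(-136))/(-133 + 216) = -3128/83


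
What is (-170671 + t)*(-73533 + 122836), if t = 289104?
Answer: 5839102199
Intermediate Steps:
(-170671 + t)*(-73533 + 122836) = (-170671 + 289104)*(-73533 + 122836) = 118433*49303 = 5839102199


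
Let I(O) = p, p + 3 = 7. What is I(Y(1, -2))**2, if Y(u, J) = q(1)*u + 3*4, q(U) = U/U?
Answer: 16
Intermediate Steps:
q(U) = 1
Y(u, J) = 12 + u (Y(u, J) = 1*u + 3*4 = u + 12 = 12 + u)
p = 4 (p = -3 + 7 = 4)
I(O) = 4
I(Y(1, -2))**2 = 4**2 = 16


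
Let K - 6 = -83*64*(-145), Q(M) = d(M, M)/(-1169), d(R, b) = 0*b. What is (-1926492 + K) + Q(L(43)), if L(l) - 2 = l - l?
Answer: -1156246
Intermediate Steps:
L(l) = 2 (L(l) = 2 + (l - l) = 2 + 0 = 2)
d(R, b) = 0
Q(M) = 0 (Q(M) = 0/(-1169) = 0*(-1/1169) = 0)
K = 770246 (K = 6 - 83*64*(-145) = 6 - 5312*(-145) = 6 + 770240 = 770246)
(-1926492 + K) + Q(L(43)) = (-1926492 + 770246) + 0 = -1156246 + 0 = -1156246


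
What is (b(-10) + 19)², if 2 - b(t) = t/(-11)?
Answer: 48841/121 ≈ 403.64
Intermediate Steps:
b(t) = 2 + t/11 (b(t) = 2 - t/(-11) = 2 - t*(-1)/11 = 2 - (-1)*t/11 = 2 + t/11)
(b(-10) + 19)² = ((2 + (1/11)*(-10)) + 19)² = ((2 - 10/11) + 19)² = (12/11 + 19)² = (221/11)² = 48841/121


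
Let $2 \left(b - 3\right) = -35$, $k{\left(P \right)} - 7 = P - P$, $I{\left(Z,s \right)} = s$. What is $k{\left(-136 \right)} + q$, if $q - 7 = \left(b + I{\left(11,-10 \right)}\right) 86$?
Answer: $-2093$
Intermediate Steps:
$k{\left(P \right)} = 7$ ($k{\left(P \right)} = 7 + \left(P - P\right) = 7 + 0 = 7$)
$b = - \frac{29}{2}$ ($b = 3 + \frac{1}{2} \left(-35\right) = 3 - \frac{35}{2} = - \frac{29}{2} \approx -14.5$)
$q = -2100$ ($q = 7 + \left(- \frac{29}{2} - 10\right) 86 = 7 - 2107 = -2100$)
$k{\left(-136 \right)} + q = 7 - 2100 = -2093$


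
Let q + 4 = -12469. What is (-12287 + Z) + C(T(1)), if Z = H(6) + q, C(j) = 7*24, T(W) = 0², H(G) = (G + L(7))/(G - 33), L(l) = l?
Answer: -663997/27 ≈ -24592.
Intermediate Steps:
q = -12473 (q = -4 - 12469 = -12473)
H(G) = (7 + G)/(-33 + G) (H(G) = (G + 7)/(G - 33) = (7 + G)/(-33 + G))
T(W) = 0
C(j) = 168
Z = -336784/27 (Z = (7 + 6)/(-33 + 6) - 12473 = 13/(-27) - 12473 = -1/27*13 - 12473 = -13/27 - 12473 = -336784/27 ≈ -12473.)
(-12287 + Z) + C(T(1)) = (-12287 - 336784/27) + 168 = -668533/27 + 168 = -663997/27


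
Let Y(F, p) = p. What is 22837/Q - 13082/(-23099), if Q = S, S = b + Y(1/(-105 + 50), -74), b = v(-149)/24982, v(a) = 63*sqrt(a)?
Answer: 2*(-6577058543345*I + 412083*sqrt(149))/(23099*(63*sqrt(149) + 1848668*I)) ≈ -308.04 - 0.12838*I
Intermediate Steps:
b = 63*I*sqrt(149)/24982 (b = (63*sqrt(-149))/24982 = (63*(I*sqrt(149)))*(1/24982) = (63*I*sqrt(149))*(1/24982) = 63*I*sqrt(149)/24982 ≈ 0.030783*I)
S = -74 + 63*I*sqrt(149)/24982 (S = 63*I*sqrt(149)/24982 - 74 = -74 + 63*I*sqrt(149)/24982 ≈ -74.0 + 0.030783*I)
Q = -74 + 63*I*sqrt(149)/24982 ≈ -74.0 + 0.030783*I
22837/Q - 13082/(-23099) = 22837/(-74 + 63*I*sqrt(149)/24982) - 13082/(-23099) = 22837/(-74 + 63*I*sqrt(149)/24982) - 13082*(-1/23099) = 22837/(-74 + 63*I*sqrt(149)/24982) + 13082/23099 = 13082/23099 + 22837/(-74 + 63*I*sqrt(149)/24982)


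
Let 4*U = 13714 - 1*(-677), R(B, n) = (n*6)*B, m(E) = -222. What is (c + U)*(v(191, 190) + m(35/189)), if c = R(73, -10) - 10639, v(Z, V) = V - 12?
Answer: 502535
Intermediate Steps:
v(Z, V) = -12 + V
R(B, n) = 6*B*n (R(B, n) = (6*n)*B = 6*B*n)
c = -15019 (c = 6*73*(-10) - 10639 = -4380 - 10639 = -15019)
U = 14391/4 (U = (13714 - 1*(-677))/4 = (13714 + 677)/4 = (¼)*14391 = 14391/4 ≈ 3597.8)
(c + U)*(v(191, 190) + m(35/189)) = (-15019 + 14391/4)*((-12 + 190) - 222) = -45685*(178 - 222)/4 = -45685/4*(-44) = 502535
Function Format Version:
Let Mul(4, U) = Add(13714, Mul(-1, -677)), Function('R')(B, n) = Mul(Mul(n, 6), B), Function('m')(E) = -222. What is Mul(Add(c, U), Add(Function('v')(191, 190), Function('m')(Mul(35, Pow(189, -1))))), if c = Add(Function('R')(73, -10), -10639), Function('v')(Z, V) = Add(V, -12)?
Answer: 502535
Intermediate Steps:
Function('v')(Z, V) = Add(-12, V)
Function('R')(B, n) = Mul(6, B, n) (Function('R')(B, n) = Mul(Mul(6, n), B) = Mul(6, B, n))
c = -15019 (c = Add(Mul(6, 73, -10), -10639) = Add(-4380, -10639) = -15019)
U = Rational(14391, 4) (U = Mul(Rational(1, 4), Add(13714, Mul(-1, -677))) = Mul(Rational(1, 4), Add(13714, 677)) = Mul(Rational(1, 4), 14391) = Rational(14391, 4) ≈ 3597.8)
Mul(Add(c, U), Add(Function('v')(191, 190), Function('m')(Mul(35, Pow(189, -1))))) = Mul(Add(-15019, Rational(14391, 4)), Add(Add(-12, 190), -222)) = Mul(Rational(-45685, 4), Add(178, -222)) = Mul(Rational(-45685, 4), -44) = 502535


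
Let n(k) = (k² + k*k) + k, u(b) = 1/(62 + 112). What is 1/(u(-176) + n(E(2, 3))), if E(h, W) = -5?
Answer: 174/7831 ≈ 0.022219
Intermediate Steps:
u(b) = 1/174
n(k) = k + 2*k² (n(k) = (k² + k²) + k = 2*k² + k = k + 2*k²)
1/(u(-176) + n(E(2, 3))) = 1/(1/174 - 5*(1 + 2*(-5))) = 1/(1/174 - 5*(1 - 10)) = 1/(1/174 - 5*(-9)) = 1/(1/174 + 45) = 1/(7831/174) = 174/7831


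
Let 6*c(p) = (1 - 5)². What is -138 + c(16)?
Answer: -406/3 ≈ -135.33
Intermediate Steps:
c(p) = 8/3 (c(p) = (1 - 5)²/6 = (⅙)*(-4)² = (⅙)*16 = 8/3)
-138 + c(16) = -138 + 8/3 = -406/3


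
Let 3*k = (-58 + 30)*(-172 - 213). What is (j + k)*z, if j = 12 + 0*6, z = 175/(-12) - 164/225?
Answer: -37263824/675 ≈ -55206.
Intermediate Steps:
z = -13781/900 (z = 175*(-1/12) - 164*1/225 = -175/12 - 164/225 = -13781/900 ≈ -15.312)
j = 12 (j = 12 + 0 = 12)
k = 10780/3 (k = ((-58 + 30)*(-172 - 213))/3 = (-28*(-385))/3 = (⅓)*10780 = 10780/3 ≈ 3593.3)
(j + k)*z = (12 + 10780/3)*(-13781/900) = (10816/3)*(-13781/900) = -37263824/675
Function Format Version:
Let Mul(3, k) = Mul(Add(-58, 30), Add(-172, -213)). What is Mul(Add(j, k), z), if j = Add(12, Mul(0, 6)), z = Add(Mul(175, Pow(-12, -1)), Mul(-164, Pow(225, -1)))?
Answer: Rational(-37263824, 675) ≈ -55206.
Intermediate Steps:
z = Rational(-13781, 900) (z = Add(Mul(175, Rational(-1, 12)), Mul(-164, Rational(1, 225))) = Add(Rational(-175, 12), Rational(-164, 225)) = Rational(-13781, 900) ≈ -15.312)
j = 12 (j = Add(12, 0) = 12)
k = Rational(10780, 3) (k = Mul(Rational(1, 3), Mul(Add(-58, 30), Add(-172, -213))) = Mul(Rational(1, 3), Mul(-28, -385)) = Mul(Rational(1, 3), 10780) = Rational(10780, 3) ≈ 3593.3)
Mul(Add(j, k), z) = Mul(Add(12, Rational(10780, 3)), Rational(-13781, 900)) = Mul(Rational(10816, 3), Rational(-13781, 900)) = Rational(-37263824, 675)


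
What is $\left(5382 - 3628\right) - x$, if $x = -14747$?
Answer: $16501$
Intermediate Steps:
$\left(5382 - 3628\right) - x = \left(5382 - 3628\right) - -14747 = \left(5382 - 3628\right) + 14747 = 1754 + 14747 = 16501$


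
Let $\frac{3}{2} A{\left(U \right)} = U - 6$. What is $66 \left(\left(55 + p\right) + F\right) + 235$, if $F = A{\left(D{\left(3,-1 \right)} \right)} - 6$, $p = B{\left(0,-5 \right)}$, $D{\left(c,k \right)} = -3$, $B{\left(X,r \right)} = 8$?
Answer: $3601$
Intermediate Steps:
$A{\left(U \right)} = -4 + \frac{2 U}{3}$ ($A{\left(U \right)} = \frac{2 \left(U - 6\right)}{3} = \frac{2 \left(-6 + U\right)}{3} = -4 + \frac{2 U}{3}$)
$p = 8$
$F = -12$ ($F = \left(-4 + \frac{2}{3} \left(-3\right)\right) - 6 = \left(-4 - 2\right) - 6 = -6 - 6 = -12$)
$66 \left(\left(55 + p\right) + F\right) + 235 = 66 \left(\left(55 + 8\right) - 12\right) + 235 = 66 \left(63 - 12\right) + 235 = 66 \cdot 51 + 235 = 3366 + 235 = 3601$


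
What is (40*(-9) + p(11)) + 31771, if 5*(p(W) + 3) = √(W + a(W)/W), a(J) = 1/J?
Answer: 31408 + 6*√37/55 ≈ 31409.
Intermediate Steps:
p(W) = -3 + √(W + W⁻²)/5 (p(W) = -3 + √(W + 1/(W*W))/5 = -3 + √(W + W⁻²)/5)
(40*(-9) + p(11)) + 31771 = (40*(-9) + (-3 + √(11 + 11⁻²)/5)) + 31771 = (-360 + (-3 + √(11 + 1/121)/5)) + 31771 = (-360 + (-3 + √(1332/121)/5)) + 31771 = (-360 + (-3 + (6*√37/11)/5)) + 31771 = (-360 + (-3 + 6*√37/55)) + 31771 = (-363 + 6*√37/55) + 31771 = 31408 + 6*√37/55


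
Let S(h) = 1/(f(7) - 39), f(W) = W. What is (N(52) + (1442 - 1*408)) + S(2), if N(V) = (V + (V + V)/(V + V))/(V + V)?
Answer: 430343/416 ≈ 1034.5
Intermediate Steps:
N(V) = (1 + V)/(2*V) (N(V) = (V + (2*V)/((2*V)))/((2*V)) = (V + (2*V)*(1/(2*V)))*(1/(2*V)) = (V + 1)*(1/(2*V)) = (1 + V)*(1/(2*V)) = (1 + V)/(2*V))
S(h) = -1/32 (S(h) = 1/(7 - 39) = 1/(-32) = -1/32)
(N(52) + (1442 - 1*408)) + S(2) = ((½)*(1 + 52)/52 + (1442 - 1*408)) - 1/32 = ((½)*(1/52)*53 + (1442 - 408)) - 1/32 = (53/104 + 1034) - 1/32 = 107589/104 - 1/32 = 430343/416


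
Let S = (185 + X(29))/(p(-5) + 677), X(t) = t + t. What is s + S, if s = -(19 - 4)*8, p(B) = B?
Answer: -26799/224 ≈ -119.64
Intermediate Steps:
X(t) = 2*t
s = -120 (s = -15*8 = -1*120 = -120)
S = 81/224 (S = (185 + 2*29)/(-5 + 677) = (185 + 58)/672 = 243*(1/672) = 81/224 ≈ 0.36161)
s + S = -120 + 81/224 = -26799/224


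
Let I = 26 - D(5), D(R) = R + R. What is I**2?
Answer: 256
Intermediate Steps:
D(R) = 2*R
I = 16 (I = 26 - 2*5 = 26 - 1*10 = 26 - 10 = 16)
I**2 = 16**2 = 256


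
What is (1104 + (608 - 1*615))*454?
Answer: 498038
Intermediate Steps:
(1104 + (608 - 1*615))*454 = (1104 + (608 - 615))*454 = (1104 - 7)*454 = 1097*454 = 498038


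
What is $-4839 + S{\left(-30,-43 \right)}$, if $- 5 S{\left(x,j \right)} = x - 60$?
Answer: $-4821$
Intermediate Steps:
$S{\left(x,j \right)} = 12 - \frac{x}{5}$ ($S{\left(x,j \right)} = - \frac{x - 60}{5} = - \frac{-60 + x}{5} = 12 - \frac{x}{5}$)
$-4839 + S{\left(-30,-43 \right)} = -4839 + \left(12 - -6\right) = -4839 + \left(12 + 6\right) = -4839 + 18 = -4821$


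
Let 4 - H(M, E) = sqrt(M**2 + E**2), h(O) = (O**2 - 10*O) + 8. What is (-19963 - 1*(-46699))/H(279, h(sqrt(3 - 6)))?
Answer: 26736/(4 - sqrt(2)*sqrt(38783 - 50*I*sqrt(3))) ≈ -97.396 - 0.11033*I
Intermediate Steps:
h(O) = 8 + O**2 - 10*O
H(M, E) = 4 - sqrt(E**2 + M**2) (H(M, E) = 4 - sqrt(M**2 + E**2) = 4 - sqrt(E**2 + M**2))
(-19963 - 1*(-46699))/H(279, h(sqrt(3 - 6))) = (-19963 - 1*(-46699))/(4 - sqrt((8 + (sqrt(3 - 6))**2 - 10*sqrt(3 - 6))**2 + 279**2)) = (-19963 + 46699)/(4 - sqrt((8 + (sqrt(-3))**2 - 10*I*sqrt(3))**2 + 77841)) = 26736/(4 - sqrt((8 + (I*sqrt(3))**2 - 10*I*sqrt(3))**2 + 77841)) = 26736/(4 - sqrt((8 - 3 - 10*I*sqrt(3))**2 + 77841)) = 26736/(4 - sqrt((5 - 10*I*sqrt(3))**2 + 77841)) = 26736/(4 - sqrt(77841 + (5 - 10*I*sqrt(3))**2))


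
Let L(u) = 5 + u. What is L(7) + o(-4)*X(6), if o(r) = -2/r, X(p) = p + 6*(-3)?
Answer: 6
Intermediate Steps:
X(p) = -18 + p (X(p) = p - 18 = -18 + p)
L(7) + o(-4)*X(6) = (5 + 7) + (-2/(-4))*(-18 + 6) = 12 - 2*(-1/4)*(-12) = 12 + (1/2)*(-12) = 12 - 6 = 6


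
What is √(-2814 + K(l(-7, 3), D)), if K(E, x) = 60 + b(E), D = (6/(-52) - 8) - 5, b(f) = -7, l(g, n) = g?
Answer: I*√2761 ≈ 52.545*I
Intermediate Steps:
D = -341/26 (D = (6*(-1/52) - 8) - 5 = (-3/26 - 8) - 5 = -211/26 - 5 = -341/26 ≈ -13.115)
K(E, x) = 53 (K(E, x) = 60 - 7 = 53)
√(-2814 + K(l(-7, 3), D)) = √(-2814 + 53) = √(-2761) = I*√2761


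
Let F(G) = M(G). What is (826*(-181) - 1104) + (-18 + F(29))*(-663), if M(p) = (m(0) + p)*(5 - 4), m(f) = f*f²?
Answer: -157903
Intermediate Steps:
m(f) = f³
M(p) = p (M(p) = (0³ + p)*(5 - 4) = (0 + p)*1 = p*1 = p)
F(G) = G
(826*(-181) - 1104) + (-18 + F(29))*(-663) = (826*(-181) - 1104) + (-18 + 29)*(-663) = (-149506 - 1104) + 11*(-663) = -150610 - 7293 = -157903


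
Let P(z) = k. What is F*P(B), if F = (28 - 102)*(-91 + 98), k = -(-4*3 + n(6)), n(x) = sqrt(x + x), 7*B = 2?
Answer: -6216 + 1036*sqrt(3) ≈ -4421.6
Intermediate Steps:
B = 2/7 (B = (1/7)*2 = 2/7 ≈ 0.28571)
n(x) = sqrt(2)*sqrt(x) (n(x) = sqrt(2*x) = sqrt(2)*sqrt(x))
k = 12 - 2*sqrt(3) (k = -(-4*3 + sqrt(2)*sqrt(6)) = -(-12 + 2*sqrt(3)) = 12 - 2*sqrt(3) ≈ 8.5359)
P(z) = 12 - 2*sqrt(3)
F = -518 (F = -74*7 = -518)
F*P(B) = -518*(12 - 2*sqrt(3)) = -6216 + 1036*sqrt(3)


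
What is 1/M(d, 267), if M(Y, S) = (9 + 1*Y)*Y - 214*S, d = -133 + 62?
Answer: -1/52736 ≈ -1.8962e-5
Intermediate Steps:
d = -71
M(Y, S) = -214*S + Y*(9 + Y) (M(Y, S) = (9 + Y)*Y - 214*S = Y*(9 + Y) - 214*S = -214*S + Y*(9 + Y))
1/M(d, 267) = 1/((-71)**2 - 214*267 + 9*(-71)) = 1/(5041 - 57138 - 639) = 1/(-52736) = -1/52736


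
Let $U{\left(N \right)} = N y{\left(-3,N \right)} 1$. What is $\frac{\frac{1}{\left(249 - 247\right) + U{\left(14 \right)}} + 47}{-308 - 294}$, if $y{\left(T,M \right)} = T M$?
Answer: $- \frac{27541}{352772} \approx -0.07807$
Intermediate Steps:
$y{\left(T,M \right)} = M T$
$U{\left(N \right)} = - 3 N^{2}$ ($U{\left(N \right)} = N N \left(-3\right) 1 = N \left(- 3 N\right) 1 = - 3 N^{2} \cdot 1 = - 3 N^{2}$)
$\frac{\frac{1}{\left(249 - 247\right) + U{\left(14 \right)}} + 47}{-308 - 294} = \frac{\frac{1}{\left(249 - 247\right) - 3 \cdot 14^{2}} + 47}{-308 - 294} = \frac{\frac{1}{\left(249 - 247\right) - 588} + 47}{-602} = \left(\frac{1}{2 - 588} + 47\right) \left(- \frac{1}{602}\right) = \left(\frac{1}{-586} + 47\right) \left(- \frac{1}{602}\right) = \left(- \frac{1}{586} + 47\right) \left(- \frac{1}{602}\right) = \frac{27541}{586} \left(- \frac{1}{602}\right) = - \frac{27541}{352772}$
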